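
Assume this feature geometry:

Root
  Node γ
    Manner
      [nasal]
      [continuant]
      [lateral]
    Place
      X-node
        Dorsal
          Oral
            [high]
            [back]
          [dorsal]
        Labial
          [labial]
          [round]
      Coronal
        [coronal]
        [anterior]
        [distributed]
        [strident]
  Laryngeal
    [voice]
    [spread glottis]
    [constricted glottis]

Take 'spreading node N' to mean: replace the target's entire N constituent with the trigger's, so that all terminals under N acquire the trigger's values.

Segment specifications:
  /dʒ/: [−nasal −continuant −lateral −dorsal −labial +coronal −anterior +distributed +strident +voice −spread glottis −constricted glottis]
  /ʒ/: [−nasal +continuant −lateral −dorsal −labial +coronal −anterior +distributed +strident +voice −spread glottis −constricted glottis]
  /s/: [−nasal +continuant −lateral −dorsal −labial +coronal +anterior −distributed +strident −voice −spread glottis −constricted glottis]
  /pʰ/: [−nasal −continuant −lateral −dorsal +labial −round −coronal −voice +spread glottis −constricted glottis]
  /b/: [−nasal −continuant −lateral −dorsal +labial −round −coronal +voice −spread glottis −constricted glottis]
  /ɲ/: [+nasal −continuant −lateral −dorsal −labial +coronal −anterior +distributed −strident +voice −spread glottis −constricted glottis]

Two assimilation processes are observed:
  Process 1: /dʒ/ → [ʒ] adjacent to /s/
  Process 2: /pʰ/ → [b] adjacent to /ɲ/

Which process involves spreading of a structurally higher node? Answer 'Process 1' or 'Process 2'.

In Process 1, [continuant] changes, so the minimal spreading node is [continuant] at depth 3.
Process 2 alters [voice], [spread glottis]; the lowest common ancestor is Laryngeal (depth 1 from Root).
Laryngeal (depth 1) sits above [continuant] (depth 3), making Process 2 the one with the higher spreading node.

Process 2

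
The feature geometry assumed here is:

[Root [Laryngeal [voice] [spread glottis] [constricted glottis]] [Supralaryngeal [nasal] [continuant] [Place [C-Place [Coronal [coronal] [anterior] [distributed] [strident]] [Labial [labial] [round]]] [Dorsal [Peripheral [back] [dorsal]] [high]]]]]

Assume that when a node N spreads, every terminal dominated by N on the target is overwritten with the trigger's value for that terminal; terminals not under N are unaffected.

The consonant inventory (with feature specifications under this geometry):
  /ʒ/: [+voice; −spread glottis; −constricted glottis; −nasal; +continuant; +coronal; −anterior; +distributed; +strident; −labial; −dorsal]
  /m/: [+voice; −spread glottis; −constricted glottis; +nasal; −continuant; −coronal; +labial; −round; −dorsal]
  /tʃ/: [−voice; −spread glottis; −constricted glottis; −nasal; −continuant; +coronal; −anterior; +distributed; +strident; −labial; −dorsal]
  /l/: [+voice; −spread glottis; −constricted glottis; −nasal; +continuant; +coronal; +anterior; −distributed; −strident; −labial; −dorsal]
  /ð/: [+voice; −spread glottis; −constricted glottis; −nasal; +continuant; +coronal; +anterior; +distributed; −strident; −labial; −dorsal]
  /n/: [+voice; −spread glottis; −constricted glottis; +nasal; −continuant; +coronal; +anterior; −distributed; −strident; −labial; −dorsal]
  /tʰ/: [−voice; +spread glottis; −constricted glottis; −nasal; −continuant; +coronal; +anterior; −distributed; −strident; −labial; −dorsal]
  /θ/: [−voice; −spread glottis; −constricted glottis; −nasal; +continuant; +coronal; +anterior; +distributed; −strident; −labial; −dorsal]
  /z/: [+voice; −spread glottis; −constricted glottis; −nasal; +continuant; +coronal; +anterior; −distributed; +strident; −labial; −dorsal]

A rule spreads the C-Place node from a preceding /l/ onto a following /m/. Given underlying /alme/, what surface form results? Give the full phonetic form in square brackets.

[alne]

Terminals under C-Place in this geometry: [coronal], [anterior], [distributed], [strident], [labial], [round].
Spreading C-Place from /l/ onto /m/ replaces those values with /l/'s: [+coronal], [+anterior], [−distributed], [−strident], [−labial]. Features outside C-Place ([voice], [spread glottis], [constricted glottis], …) stay as in /m/.
Among the inventory, only /n/ has exactly this specification, giving the surface form [alne].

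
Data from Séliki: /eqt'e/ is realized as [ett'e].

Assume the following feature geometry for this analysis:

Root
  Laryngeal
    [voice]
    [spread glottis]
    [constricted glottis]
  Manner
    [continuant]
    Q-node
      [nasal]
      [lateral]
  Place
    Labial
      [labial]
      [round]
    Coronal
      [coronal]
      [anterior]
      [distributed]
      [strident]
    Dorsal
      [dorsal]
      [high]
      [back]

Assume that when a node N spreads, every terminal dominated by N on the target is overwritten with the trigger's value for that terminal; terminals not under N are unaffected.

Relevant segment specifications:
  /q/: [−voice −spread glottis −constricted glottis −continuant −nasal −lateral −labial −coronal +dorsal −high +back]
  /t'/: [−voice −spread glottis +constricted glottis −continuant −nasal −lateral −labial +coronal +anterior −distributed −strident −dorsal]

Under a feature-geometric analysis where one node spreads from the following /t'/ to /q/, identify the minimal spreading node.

Feature comparison: [coronal], [anterior], [distributed], [strident], [dorsal], [high], [back] differ between /q/ and [t]; the remaining terminals match.
These terminals are all dominated by Place, and no proper subconstituent of Place covers them all; Place is their lowest common ancestor.
Delinking /q/'s Place and associating /t'/'s Place gives precisely the feature bundle of [t].
[constricted glottis] — on which /t'/ differs from /q/ — is unchanged, so Root cannot have spread; the constituent is no larger than Place.

Place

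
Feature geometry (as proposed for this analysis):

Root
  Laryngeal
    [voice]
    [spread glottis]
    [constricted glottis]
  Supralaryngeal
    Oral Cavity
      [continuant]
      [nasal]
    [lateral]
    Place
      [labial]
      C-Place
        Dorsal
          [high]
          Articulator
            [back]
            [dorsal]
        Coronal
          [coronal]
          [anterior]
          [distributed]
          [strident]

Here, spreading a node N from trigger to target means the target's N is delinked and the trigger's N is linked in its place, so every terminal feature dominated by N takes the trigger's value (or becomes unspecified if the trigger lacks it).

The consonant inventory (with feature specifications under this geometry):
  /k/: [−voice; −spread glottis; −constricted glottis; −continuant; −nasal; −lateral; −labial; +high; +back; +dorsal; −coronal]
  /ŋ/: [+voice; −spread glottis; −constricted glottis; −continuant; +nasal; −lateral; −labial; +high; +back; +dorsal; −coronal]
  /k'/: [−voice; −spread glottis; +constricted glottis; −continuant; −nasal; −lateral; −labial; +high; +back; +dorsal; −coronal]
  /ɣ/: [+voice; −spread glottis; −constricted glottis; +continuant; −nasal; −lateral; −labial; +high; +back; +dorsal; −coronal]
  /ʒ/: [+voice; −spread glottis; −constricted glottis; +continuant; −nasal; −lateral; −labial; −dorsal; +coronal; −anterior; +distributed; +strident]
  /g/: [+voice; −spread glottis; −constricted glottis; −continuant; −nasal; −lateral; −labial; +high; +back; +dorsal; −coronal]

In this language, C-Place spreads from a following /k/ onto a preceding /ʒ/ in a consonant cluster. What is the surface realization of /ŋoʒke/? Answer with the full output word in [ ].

[ŋoɣke]

The C-Place node dominates the terminals [high], [back], [dorsal], [coronal], [anterior], [distributed], [strident].
After delinking /ʒ/'s C-Place and linking /k/'s, the affected terminals become [+high], [+back], [+dorsal], [−coronal]; [voice], [spread glottis], [constricted glottis], … (outside C-Place) are retained from /ʒ/.
This feature bundle is that of [ɣ], so /ŋoʒke/ surfaces as [ŋoɣke].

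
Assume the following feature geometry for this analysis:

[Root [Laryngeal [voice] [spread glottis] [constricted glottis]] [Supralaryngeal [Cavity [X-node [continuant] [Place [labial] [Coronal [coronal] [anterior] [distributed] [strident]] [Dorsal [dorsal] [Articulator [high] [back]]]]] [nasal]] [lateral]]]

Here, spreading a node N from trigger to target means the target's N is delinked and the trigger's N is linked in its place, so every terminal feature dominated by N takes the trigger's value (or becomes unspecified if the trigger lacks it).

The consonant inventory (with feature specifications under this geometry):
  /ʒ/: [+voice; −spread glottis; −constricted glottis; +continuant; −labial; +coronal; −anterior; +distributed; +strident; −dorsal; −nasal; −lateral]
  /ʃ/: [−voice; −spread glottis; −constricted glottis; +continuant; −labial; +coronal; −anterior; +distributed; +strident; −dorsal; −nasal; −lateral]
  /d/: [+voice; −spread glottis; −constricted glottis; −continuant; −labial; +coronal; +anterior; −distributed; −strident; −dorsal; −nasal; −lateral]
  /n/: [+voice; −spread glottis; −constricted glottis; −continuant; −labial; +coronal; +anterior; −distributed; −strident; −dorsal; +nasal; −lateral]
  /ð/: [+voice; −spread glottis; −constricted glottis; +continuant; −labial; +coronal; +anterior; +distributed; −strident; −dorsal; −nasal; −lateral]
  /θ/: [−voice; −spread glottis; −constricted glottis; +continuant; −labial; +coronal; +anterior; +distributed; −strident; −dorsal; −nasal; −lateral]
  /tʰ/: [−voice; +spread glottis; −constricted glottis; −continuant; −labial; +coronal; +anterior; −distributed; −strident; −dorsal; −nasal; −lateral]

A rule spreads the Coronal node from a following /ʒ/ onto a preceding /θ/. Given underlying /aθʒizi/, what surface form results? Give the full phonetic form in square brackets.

The Coronal node dominates the terminals [coronal], [anterior], [distributed], [strident].
After delinking /θ/'s Coronal and linking /ʒ/'s, the affected terminals become [+coronal], [−anterior], [+distributed], [+strident]; [voice], [spread glottis], [constricted glottis], … (outside Coronal) are retained from /θ/.
Among the inventory, only /ʃ/ has exactly this specification, giving the surface form [aʃʒizi].

[aʃʒizi]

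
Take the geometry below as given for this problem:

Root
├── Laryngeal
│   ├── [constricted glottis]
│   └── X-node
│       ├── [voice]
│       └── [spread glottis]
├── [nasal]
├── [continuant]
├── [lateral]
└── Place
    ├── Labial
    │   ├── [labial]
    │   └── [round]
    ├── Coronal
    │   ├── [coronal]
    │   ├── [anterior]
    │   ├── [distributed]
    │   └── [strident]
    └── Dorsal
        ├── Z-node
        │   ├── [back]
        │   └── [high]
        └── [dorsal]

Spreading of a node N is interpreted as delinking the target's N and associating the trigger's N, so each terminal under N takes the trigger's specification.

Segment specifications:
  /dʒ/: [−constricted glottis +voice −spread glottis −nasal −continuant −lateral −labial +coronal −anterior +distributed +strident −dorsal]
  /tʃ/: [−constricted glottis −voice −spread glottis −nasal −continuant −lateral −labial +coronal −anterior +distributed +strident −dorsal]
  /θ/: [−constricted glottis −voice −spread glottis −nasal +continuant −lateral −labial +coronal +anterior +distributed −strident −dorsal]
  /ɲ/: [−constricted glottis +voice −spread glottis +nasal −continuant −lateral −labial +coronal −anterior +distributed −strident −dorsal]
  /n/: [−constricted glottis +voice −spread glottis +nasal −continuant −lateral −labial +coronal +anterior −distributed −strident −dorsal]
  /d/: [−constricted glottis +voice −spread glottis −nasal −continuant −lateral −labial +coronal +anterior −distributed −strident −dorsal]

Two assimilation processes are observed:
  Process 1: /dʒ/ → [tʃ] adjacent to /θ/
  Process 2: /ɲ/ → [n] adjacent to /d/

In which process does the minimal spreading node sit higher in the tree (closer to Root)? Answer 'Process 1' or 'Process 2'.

Process 2

Process 1: the feature that changes is [voice]; the minimal node is [voice] (depth 3).
In Process 2, [anterior], [distributed] change, so the minimal spreading node is Coronal at depth 2.
Coronal is closer to Root than [voice], so Process 2 spreads the higher node.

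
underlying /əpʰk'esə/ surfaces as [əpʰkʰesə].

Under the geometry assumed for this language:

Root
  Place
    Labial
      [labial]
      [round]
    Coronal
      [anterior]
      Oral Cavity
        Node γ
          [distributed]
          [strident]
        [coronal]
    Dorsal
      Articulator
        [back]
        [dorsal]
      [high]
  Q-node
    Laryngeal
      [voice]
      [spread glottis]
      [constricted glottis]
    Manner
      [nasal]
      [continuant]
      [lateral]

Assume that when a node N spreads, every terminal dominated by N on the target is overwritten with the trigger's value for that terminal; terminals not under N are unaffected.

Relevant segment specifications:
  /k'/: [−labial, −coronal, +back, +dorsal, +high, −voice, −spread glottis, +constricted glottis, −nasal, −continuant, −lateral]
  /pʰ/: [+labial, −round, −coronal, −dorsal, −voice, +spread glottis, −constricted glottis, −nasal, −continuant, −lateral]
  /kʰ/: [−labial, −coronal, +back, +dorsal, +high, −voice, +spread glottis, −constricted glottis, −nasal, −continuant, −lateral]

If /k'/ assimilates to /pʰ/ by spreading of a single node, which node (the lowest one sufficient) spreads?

Laryngeal

Feature comparison: [spread glottis], [constricted glottis] differ between /k'/ and [kʰ]; the remaining terminals match.
In this geometry the lowest node dominating all of them is Laryngeal: every daughter of Laryngeal dominates only a proper subset, so no lower node suffices.
Delinking /k'/'s Laryngeal and associating /pʰ/'s Laryngeal gives precisely the feature bundle of [kʰ].
Features on which the two segments disagree outside Laryngeal, such as [dorsal], [labial], are unchanged — nothing dominating them spread, and Laryngeal is the minimal sufficient constituent.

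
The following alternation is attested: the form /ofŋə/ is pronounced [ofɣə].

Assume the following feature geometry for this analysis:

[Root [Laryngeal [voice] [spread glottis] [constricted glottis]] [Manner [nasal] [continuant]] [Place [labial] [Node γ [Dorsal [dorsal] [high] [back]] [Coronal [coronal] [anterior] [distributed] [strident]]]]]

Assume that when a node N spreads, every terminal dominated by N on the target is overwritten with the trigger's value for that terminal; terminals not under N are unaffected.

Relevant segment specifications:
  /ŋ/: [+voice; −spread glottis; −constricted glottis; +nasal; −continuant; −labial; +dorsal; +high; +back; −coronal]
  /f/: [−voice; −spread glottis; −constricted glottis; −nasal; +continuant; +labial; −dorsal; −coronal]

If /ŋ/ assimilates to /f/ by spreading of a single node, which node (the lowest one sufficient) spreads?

/ŋ/ and [ɣ] differ in [nasal], [continuant]; every other specified feature is identical.
In this geometry the lowest node dominating all of them is Manner: every daughter of Manner dominates only a proper subset, so no lower node suffices.
If Manner spreads, every terminal under it takes /f/'s value, producing [ɣ] as observed.
Since [voice], [labial] are preserved even though /f/ disagrees there, no node above Manner spread.

Manner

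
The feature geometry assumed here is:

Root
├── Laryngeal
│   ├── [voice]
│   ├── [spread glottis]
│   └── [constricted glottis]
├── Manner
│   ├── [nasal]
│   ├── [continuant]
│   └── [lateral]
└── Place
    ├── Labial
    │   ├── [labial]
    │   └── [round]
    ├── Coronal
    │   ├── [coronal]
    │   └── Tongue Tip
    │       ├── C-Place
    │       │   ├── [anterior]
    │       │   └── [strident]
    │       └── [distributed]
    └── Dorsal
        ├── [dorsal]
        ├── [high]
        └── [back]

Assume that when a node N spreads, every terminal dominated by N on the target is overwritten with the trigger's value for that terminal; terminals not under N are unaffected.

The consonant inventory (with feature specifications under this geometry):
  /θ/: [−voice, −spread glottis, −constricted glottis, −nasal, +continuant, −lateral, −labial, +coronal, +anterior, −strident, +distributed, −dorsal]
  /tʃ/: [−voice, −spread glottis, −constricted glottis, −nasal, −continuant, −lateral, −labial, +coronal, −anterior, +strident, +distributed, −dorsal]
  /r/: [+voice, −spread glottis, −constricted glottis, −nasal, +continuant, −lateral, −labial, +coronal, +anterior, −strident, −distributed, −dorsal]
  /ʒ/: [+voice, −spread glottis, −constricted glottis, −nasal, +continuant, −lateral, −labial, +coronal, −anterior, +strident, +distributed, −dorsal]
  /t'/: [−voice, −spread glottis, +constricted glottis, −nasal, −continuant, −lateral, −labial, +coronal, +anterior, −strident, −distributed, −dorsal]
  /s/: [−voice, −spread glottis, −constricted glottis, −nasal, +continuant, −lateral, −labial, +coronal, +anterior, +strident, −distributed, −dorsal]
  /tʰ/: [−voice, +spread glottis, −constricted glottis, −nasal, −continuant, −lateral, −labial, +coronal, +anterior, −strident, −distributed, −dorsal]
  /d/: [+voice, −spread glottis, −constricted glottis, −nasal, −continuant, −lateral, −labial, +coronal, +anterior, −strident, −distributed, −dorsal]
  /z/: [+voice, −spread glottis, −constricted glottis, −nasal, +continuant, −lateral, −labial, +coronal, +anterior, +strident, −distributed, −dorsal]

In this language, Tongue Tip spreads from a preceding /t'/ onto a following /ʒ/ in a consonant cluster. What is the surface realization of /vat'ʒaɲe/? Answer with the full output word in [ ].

[vat'raɲe]

The Tongue Tip node dominates the terminals [anterior], [strident], [distributed].
The target acquires /t'/'s values for everything under Tongue Tip — [+anterior], [−strident], [−distributed] — while keeping its own [voice], [spread glottis], [constricted glottis], ….
The resulting bundle matches /r/ in the inventory; substituting it for /ʒ/ gives [vat'raɲe].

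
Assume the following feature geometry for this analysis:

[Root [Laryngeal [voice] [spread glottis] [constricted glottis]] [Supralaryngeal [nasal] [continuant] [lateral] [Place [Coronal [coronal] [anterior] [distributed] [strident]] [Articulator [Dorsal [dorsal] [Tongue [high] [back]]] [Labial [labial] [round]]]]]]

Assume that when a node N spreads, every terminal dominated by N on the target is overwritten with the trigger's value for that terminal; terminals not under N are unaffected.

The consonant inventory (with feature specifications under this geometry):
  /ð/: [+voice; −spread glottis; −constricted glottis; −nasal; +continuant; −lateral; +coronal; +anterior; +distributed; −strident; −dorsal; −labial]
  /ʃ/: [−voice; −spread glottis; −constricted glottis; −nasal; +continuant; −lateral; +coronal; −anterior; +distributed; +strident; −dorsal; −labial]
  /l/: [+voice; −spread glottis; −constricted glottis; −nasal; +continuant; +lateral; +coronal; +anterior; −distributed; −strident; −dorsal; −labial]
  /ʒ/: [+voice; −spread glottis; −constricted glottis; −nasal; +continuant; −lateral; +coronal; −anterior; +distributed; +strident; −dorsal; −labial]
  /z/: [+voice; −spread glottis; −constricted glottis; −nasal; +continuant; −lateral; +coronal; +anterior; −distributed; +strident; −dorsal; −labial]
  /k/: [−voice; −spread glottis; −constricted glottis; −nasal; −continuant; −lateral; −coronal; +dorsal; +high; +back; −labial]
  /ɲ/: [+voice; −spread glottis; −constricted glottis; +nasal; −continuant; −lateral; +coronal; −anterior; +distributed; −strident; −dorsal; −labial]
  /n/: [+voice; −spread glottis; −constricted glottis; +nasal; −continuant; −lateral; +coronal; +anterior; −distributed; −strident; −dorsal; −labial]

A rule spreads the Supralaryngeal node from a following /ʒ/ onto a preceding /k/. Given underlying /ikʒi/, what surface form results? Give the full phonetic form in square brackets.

The Supralaryngeal node dominates the terminals [nasal], [continuant], [lateral], [coronal], [anterior], [distributed], [strident], [dorsal], [high], [back], [labial], [round].
Spreading Supralaryngeal from /ʒ/ onto /k/ replaces those values with /ʒ/'s: [−nasal], [+continuant], [−lateral], [+coronal], [−anterior], [+distributed], [+strident], [−dorsal], [−labial]. Features outside Supralaryngeal ([voice], [spread glottis], [constricted glottis]) stay as in /k/.
The resulting bundle matches /ʃ/ in the inventory; substituting it for /k/ gives [iʃʒi].

[iʃʒi]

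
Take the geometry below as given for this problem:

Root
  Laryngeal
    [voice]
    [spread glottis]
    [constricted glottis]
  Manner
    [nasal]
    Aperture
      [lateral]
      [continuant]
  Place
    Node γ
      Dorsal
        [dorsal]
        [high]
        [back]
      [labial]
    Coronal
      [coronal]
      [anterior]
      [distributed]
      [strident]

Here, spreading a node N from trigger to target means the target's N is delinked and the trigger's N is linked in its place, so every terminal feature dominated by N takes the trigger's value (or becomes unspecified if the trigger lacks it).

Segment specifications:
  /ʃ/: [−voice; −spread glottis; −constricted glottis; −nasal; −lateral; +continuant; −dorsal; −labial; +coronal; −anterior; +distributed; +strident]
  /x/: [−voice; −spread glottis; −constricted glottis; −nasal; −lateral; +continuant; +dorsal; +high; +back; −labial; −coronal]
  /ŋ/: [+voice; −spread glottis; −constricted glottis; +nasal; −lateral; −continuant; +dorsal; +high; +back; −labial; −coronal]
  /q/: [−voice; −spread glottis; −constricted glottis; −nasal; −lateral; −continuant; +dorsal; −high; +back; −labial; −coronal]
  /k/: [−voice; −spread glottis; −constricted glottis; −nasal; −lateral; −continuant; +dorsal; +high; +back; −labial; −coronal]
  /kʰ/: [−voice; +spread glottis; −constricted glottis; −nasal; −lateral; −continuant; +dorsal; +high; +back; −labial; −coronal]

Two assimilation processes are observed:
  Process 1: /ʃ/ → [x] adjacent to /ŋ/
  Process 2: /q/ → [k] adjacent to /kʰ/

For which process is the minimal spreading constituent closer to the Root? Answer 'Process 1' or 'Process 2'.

In Process 1, [coronal], [anterior], [distributed], [strident], [dorsal], [high], [back] change, so the minimal spreading node is Place at depth 1.
In Process 2, [high] changes, so the minimal spreading node is [high] at depth 4.
Depth 1 < depth 4; Process 1 involves the structurally higher constituent Place.

Process 1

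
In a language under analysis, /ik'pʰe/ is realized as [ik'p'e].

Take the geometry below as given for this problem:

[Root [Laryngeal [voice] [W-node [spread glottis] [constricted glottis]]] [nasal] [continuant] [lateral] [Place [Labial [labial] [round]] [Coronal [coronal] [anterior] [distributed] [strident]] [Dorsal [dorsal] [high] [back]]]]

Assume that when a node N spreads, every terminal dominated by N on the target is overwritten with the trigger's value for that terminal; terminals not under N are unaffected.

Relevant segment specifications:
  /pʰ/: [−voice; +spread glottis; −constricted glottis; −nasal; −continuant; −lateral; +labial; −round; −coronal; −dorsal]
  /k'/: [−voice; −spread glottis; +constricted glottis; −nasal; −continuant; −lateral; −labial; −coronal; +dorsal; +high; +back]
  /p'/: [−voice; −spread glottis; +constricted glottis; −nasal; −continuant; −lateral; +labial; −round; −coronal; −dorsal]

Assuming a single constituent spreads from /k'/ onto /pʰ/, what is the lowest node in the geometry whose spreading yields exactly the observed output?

W-node

Feature comparison: [spread glottis], [constricted glottis] differ between /pʰ/ and [p']; the remaining terminals match.
Tracing each changed feature up the tree, the paths first meet at W-node; any lower node misses at least one of them.
If W-node spreads, every terminal under it takes /k'/'s value, producing [p'] as observed.
[labial], [dorsal] stay as in /pʰ/ although /k'/ differs there, so no node dominating them spread; among the remaining candidates W-node is the lowest that derives the output.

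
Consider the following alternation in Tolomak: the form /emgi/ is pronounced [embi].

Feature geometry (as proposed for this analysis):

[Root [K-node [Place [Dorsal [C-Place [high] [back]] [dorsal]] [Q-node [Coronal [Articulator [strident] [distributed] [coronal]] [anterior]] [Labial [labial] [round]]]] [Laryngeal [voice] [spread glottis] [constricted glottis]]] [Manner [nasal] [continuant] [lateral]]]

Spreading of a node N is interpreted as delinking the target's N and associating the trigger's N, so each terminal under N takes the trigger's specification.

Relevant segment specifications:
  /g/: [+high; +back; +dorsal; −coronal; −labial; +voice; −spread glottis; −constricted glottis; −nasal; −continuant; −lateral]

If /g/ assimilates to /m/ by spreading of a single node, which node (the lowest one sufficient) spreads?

Place

Feature comparison: [labial], [round], [dorsal], [high], [back] differ between /g/ and [b]; the remaining terminals match.
In this geometry the lowest node dominating all of them is Place: every daughter of Place dominates only a proper subset, so no lower node suffices.
Delinking /g/'s Place and associating /m/'s Place gives precisely the feature bundle of [b].
[nasal], a feature on which the two segments disagree outside Place, is unchanged — nothing dominating it spread, and Place is the minimal sufficient constituent.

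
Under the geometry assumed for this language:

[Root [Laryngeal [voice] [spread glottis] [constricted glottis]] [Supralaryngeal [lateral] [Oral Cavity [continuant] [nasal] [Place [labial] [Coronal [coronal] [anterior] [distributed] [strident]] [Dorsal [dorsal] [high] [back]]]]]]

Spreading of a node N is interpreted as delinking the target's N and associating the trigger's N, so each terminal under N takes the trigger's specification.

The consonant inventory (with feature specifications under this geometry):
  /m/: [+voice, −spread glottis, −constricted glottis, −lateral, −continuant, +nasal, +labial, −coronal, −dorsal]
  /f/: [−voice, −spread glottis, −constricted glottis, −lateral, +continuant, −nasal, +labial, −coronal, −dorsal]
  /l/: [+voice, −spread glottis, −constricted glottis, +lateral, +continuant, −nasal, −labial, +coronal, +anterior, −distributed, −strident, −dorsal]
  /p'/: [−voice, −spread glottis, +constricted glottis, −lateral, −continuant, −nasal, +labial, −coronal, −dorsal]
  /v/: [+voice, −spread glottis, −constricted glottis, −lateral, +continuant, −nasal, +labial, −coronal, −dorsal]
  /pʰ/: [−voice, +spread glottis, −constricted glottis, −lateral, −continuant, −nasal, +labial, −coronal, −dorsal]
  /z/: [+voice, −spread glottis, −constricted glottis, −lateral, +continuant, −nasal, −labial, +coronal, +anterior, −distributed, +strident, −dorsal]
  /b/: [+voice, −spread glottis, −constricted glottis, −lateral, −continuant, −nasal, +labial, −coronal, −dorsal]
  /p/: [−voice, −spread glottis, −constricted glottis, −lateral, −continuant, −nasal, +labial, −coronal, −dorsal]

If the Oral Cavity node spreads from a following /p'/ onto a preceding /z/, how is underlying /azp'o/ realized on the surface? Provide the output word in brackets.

Oral Cavity immediately or transitively dominates [continuant], [nasal], [labial], [coronal], [anterior], [distributed], [strident], [dorsal], [high], [back].
Spreading Oral Cavity from /p'/ onto /z/ replaces those values with /p'/'s: [−continuant], [−nasal], [+labial], [−coronal], [−dorsal]. Features outside Oral Cavity ([voice], [spread glottis], [constricted glottis], …) stay as in /z/.
Among the inventory, only /b/ has exactly this specification, giving the surface form [abp'o].

[abp'o]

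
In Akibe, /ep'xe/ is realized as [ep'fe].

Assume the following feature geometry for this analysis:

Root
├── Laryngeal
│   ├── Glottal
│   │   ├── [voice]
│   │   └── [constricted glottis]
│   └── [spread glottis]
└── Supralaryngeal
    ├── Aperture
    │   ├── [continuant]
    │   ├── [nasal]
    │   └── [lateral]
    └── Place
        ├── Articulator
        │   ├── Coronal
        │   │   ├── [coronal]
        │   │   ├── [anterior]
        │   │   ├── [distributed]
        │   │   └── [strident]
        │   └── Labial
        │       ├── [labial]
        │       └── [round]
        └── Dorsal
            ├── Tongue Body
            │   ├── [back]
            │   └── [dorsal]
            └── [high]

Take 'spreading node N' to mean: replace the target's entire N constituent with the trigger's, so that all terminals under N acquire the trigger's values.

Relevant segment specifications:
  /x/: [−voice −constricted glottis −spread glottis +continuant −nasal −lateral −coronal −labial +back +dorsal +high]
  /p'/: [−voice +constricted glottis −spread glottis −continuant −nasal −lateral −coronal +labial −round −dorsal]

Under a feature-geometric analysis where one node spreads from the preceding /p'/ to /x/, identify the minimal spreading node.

Place

Feature comparison: [labial], [round], [dorsal], [high], [back] differ between /x/ and [f]; the remaining terminals match.
Tracing each changed feature up the tree, the paths first meet at Place; any lower node misses at least one of them.
Delinking /x/'s Place and associating /p'/'s Place gives precisely the feature bundle of [f].
Had Supralaryngeal or a higher node spread, [continuant] would have taken /p'/'s value; it stays as in /x/, confirming the spreading constituent is exactly Place.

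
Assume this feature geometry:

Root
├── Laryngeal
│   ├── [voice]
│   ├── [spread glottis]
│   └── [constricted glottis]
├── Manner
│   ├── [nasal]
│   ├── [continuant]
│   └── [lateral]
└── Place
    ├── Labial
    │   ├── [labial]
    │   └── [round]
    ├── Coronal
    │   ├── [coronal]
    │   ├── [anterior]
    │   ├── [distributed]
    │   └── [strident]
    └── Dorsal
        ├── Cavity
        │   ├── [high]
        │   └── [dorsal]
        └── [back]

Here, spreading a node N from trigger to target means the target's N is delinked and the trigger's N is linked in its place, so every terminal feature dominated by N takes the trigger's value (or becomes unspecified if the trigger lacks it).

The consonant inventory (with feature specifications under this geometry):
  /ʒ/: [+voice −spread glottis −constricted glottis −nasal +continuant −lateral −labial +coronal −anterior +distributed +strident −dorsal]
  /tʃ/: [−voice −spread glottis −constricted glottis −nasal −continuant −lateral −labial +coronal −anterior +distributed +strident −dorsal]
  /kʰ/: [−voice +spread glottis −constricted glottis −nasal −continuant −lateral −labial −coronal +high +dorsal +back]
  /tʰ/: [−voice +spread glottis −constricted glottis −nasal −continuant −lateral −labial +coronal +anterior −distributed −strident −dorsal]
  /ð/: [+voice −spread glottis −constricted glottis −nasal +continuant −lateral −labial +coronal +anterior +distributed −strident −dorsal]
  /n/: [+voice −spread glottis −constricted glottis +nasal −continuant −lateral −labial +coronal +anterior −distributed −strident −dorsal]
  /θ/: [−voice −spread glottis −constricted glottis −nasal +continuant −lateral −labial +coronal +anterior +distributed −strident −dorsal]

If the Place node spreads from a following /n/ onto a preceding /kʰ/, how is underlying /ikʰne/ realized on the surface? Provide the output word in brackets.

[itʰne]

The Place node dominates the terminals [labial], [round], [coronal], [anterior], [distributed], [strident], [high], [dorsal], [back].
Spreading Place from /n/ onto /kʰ/ replaces those values with /n/'s: [−labial], [+coronal], [+anterior], [−distributed], [−strident], [−dorsal]. Features outside Place ([voice], [spread glottis], [constricted glottis], …) stay as in /kʰ/.
This feature bundle is that of [tʰ], so /ikʰne/ surfaces as [itʰne].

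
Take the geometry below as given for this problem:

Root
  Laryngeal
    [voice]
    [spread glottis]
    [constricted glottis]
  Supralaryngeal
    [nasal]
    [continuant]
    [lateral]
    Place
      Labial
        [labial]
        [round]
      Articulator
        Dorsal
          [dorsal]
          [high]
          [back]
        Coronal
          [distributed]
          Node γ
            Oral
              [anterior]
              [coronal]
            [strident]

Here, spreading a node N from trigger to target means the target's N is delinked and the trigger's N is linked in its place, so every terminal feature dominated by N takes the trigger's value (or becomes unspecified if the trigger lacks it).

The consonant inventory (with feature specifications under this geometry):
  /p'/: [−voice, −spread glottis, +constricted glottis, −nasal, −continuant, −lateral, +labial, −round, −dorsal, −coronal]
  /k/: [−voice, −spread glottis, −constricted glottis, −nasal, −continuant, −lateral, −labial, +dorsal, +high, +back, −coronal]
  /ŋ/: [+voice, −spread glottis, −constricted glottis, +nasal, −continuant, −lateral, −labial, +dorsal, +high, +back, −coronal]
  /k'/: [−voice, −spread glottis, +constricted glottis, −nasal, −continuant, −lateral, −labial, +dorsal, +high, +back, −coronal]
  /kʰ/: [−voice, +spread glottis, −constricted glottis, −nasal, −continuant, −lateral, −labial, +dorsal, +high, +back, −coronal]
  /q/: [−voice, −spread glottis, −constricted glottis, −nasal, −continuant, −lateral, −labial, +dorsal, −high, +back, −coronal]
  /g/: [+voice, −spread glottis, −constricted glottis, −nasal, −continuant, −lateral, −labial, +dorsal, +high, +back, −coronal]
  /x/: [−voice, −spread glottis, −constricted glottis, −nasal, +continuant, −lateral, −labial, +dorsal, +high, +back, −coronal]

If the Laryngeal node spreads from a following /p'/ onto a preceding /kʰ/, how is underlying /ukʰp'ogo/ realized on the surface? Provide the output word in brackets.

[uk'p'ogo]

The Laryngeal node dominates the terminals [voice], [spread glottis], [constricted glottis].
After delinking /kʰ/'s Laryngeal and linking /p'/'s, the affected terminals become [−voice], [−spread glottis], [+constricted glottis]; [nasal], [continuant], [lateral], … (outside Laryngeal) are retained from /kʰ/.
Among the inventory, only /k'/ has exactly this specification, giving the surface form [uk'p'ogo].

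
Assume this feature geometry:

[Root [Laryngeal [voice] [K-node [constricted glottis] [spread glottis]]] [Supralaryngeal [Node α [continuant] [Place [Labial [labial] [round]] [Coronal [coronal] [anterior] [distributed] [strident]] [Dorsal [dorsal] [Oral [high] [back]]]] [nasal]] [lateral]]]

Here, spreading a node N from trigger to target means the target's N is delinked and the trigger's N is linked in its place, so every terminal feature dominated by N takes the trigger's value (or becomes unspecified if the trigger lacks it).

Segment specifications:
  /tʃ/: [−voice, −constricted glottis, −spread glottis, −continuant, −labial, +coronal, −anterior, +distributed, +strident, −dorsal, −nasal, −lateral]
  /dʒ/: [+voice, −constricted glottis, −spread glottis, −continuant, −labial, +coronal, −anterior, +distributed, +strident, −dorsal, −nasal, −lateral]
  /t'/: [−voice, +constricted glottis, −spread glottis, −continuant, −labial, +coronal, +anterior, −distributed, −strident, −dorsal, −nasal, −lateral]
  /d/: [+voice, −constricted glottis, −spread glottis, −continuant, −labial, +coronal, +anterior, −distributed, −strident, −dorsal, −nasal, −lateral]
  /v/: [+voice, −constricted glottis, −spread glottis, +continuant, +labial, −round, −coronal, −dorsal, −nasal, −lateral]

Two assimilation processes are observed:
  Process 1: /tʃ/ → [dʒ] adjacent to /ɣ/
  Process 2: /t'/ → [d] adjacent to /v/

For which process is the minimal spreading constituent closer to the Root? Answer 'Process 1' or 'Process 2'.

Process 2

Process 1 alters [voice]; the lowest dominating node is [voice] (depth 2 from Root).
Process 2 alters [voice], [constricted glottis]; the lowest common ancestor is Laryngeal (depth 1 from Root).
Laryngeal (depth 1) sits above [voice] (depth 2), making Process 2 the one with the higher spreading node.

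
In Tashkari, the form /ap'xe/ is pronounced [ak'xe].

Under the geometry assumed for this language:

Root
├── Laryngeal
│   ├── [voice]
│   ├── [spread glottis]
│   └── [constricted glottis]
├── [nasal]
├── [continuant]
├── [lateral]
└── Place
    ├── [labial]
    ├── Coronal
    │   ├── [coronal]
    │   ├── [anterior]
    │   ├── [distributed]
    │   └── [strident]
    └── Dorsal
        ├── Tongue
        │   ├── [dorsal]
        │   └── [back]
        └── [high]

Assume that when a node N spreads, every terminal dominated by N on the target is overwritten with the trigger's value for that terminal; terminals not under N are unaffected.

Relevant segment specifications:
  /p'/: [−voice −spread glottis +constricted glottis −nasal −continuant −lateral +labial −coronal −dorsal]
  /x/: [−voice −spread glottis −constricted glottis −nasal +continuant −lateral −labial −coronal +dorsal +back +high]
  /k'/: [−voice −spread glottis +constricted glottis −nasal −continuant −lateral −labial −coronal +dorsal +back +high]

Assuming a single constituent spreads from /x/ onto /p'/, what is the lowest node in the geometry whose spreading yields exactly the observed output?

Place

Feature comparison: [labial], [dorsal], [high], [back] differ between /p'/ and [k']; the remaining terminals match.
Tracing each changed feature up the tree, the paths first meet at Place; any lower node misses at least one of them.
If Place spreads, every terminal under it takes /x/'s value, producing [k'] as observed.
Since [continuant], [constricted glottis] are preserved even though /x/ disagrees there, no node above Place spread.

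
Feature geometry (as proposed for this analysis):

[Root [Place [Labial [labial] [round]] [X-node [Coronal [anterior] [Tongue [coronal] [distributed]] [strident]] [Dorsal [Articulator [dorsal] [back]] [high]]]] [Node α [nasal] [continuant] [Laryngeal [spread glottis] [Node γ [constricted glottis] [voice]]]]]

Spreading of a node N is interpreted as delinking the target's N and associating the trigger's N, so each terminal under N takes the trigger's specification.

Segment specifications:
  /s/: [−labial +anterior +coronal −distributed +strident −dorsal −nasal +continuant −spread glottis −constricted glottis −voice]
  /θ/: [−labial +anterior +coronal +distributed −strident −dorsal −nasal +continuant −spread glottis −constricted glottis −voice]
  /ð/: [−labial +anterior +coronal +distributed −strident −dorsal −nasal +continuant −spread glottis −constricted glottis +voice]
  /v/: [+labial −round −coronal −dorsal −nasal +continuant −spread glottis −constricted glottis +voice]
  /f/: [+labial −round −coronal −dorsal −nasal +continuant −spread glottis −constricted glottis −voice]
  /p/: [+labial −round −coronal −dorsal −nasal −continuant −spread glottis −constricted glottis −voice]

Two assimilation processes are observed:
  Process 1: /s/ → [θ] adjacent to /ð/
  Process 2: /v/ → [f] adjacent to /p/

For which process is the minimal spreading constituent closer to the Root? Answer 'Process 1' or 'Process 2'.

Process 1: the features that change are [distributed], [strident]; the minimal node is Coronal (depth 3).
In Process 2, [voice] changes, so the minimal spreading node is [voice] at depth 4.
Coronal is closer to Root than [voice], so Process 1 spreads the higher node.

Process 1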